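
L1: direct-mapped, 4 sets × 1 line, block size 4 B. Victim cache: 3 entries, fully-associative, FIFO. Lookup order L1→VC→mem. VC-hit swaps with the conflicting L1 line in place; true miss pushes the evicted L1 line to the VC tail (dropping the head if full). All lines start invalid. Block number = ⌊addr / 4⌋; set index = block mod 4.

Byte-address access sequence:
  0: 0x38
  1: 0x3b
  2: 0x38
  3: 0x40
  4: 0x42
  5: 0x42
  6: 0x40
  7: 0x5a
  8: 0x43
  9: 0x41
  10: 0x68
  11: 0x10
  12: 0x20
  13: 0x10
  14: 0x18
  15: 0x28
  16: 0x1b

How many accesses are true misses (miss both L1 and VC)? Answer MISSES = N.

#0 0x38→b14/s2 MISS; vc=[]
#1 0x3b→b14/s2 L1-HIT; vc=[]
#2 0x38→b14/s2 L1-HIT; vc=[]
#3 0x40→b16/s0 MISS; vc=[]
#4 0x42→b16/s0 L1-HIT; vc=[]
#5 0x42→b16/s0 L1-HIT; vc=[]
#6 0x40→b16/s0 L1-HIT; vc=[]
#7 0x5a→b22/s2 MISS; vc=[14]
#8 0x43→b16/s0 L1-HIT; vc=[14]
#9 0x41→b16/s0 L1-HIT; vc=[14]
#10 0x68→b26/s2 MISS; vc=[14,22]
#11 0x10→b4/s0 MISS; vc=[14,22,16]
#12 0x20→b8/s0 MISS; vc=[22,16,4]
#13 0x10→b4/s0 VC-HIT; vc=[22,16,8]
#14 0x18→b6/s2 MISS; vc=[16,8,26]
#15 0x28→b10/s2 MISS; vc=[8,26,6]
#16 0x1b→b6/s2 VC-HIT; vc=[8,26,10]

MISSES = 8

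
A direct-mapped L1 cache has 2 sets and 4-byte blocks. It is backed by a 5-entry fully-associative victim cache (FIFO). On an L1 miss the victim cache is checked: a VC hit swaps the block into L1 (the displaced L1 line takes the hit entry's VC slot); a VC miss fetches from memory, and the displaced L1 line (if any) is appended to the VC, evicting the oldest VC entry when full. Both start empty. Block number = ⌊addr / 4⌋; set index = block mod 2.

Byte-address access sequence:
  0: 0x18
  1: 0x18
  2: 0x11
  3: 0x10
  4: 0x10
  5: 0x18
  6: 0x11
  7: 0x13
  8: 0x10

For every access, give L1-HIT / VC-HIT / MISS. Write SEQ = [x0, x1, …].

  [0] addr=0x18 blk=6 s=0: MISS | VC []
  [1] addr=0x18 blk=6 s=0: L1-HIT | VC []
  [2] addr=0x11 blk=4 s=0: MISS | VC [6]
  [3] addr=0x10 blk=4 s=0: L1-HIT | VC [6]
  [4] addr=0x10 blk=4 s=0: L1-HIT | VC [6]
  [5] addr=0x18 blk=6 s=0: VC-HIT | VC [4]
  [6] addr=0x11 blk=4 s=0: VC-HIT | VC [6]
  [7] addr=0x13 blk=4 s=0: L1-HIT | VC [6]
  [8] addr=0x10 blk=4 s=0: L1-HIT | VC [6]

SEQ = [MISS, L1-HIT, MISS, L1-HIT, L1-HIT, VC-HIT, VC-HIT, L1-HIT, L1-HIT]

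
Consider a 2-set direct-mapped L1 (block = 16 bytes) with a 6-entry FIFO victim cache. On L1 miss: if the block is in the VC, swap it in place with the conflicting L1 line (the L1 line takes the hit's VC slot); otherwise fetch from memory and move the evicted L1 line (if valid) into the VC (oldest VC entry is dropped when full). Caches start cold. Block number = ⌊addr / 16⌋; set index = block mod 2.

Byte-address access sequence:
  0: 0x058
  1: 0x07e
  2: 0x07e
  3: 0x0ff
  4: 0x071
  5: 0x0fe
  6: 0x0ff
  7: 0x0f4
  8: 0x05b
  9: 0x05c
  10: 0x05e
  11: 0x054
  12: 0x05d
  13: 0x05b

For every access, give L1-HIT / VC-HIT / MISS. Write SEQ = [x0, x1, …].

SEQ = [MISS, MISS, L1-HIT, MISS, VC-HIT, VC-HIT, L1-HIT, L1-HIT, VC-HIT, L1-HIT, L1-HIT, L1-HIT, L1-HIT, L1-HIT]

0: 0x58 (blk 5, set 1) → MISS  vc=[]
1: 0x7e (blk 7, set 1) → MISS  vc=[5]
2: 0x7e (blk 7, set 1) → L1-HIT  vc=[5]
3: 0xff (blk 15, set 1) → MISS  vc=[5, 7]
4: 0x71 (blk 7, set 1) → VC-HIT  vc=[5, 15]
5: 0xfe (blk 15, set 1) → VC-HIT  vc=[5, 7]
6: 0xff (blk 15, set 1) → L1-HIT  vc=[5, 7]
7: 0xf4 (blk 15, set 1) → L1-HIT  vc=[5, 7]
8: 0x5b (blk 5, set 1) → VC-HIT  vc=[15, 7]
9: 0x5c (blk 5, set 1) → L1-HIT  vc=[15, 7]
10: 0x5e (blk 5, set 1) → L1-HIT  vc=[15, 7]
11: 0x54 (blk 5, set 1) → L1-HIT  vc=[15, 7]
12: 0x5d (blk 5, set 1) → L1-HIT  vc=[15, 7]
13: 0x5b (blk 5, set 1) → L1-HIT  vc=[15, 7]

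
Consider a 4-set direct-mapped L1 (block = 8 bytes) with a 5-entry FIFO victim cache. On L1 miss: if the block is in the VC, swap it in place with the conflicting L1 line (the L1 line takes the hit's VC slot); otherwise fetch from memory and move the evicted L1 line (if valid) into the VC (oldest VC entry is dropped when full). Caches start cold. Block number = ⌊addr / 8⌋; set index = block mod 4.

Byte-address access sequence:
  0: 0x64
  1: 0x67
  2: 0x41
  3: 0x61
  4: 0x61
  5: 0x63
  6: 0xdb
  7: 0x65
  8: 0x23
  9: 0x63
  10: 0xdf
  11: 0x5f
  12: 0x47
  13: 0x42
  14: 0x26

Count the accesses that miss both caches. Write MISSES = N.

0: 0x64 (blk 12, set 0) → MISS  vc=[]
1: 0x67 (blk 12, set 0) → L1-HIT  vc=[]
2: 0x41 (blk 8, set 0) → MISS  vc=[12]
3: 0x61 (blk 12, set 0) → VC-HIT  vc=[8]
4: 0x61 (blk 12, set 0) → L1-HIT  vc=[8]
5: 0x63 (blk 12, set 0) → L1-HIT  vc=[8]
6: 0xdb (blk 27, set 3) → MISS  vc=[8]
7: 0x65 (blk 12, set 0) → L1-HIT  vc=[8]
8: 0x23 (blk 4, set 0) → MISS  vc=[8, 12]
9: 0x63 (blk 12, set 0) → VC-HIT  vc=[8, 4]
10: 0xdf (blk 27, set 3) → L1-HIT  vc=[8, 4]
11: 0x5f (blk 11, set 3) → MISS  vc=[8, 4, 27]
12: 0x47 (blk 8, set 0) → VC-HIT  vc=[12, 4, 27]
13: 0x42 (blk 8, set 0) → L1-HIT  vc=[12, 4, 27]
14: 0x26 (blk 4, set 0) → VC-HIT  vc=[12, 8, 27]

MISSES = 5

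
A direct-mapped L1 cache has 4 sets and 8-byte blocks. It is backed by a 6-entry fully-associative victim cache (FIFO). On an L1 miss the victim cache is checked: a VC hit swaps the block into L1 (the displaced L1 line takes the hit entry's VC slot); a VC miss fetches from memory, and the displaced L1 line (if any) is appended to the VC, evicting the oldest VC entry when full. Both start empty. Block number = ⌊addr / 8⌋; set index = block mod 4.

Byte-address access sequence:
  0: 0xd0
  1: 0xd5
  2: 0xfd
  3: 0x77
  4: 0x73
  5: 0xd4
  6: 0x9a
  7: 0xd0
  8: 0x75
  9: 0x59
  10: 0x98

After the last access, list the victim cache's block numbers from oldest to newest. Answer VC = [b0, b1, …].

VC = [26, 31, 11]

0: 0xd0 (blk 26, set 2) → MISS  vc=[]
1: 0xd5 (blk 26, set 2) → L1-HIT  vc=[]
2: 0xfd (blk 31, set 3) → MISS  vc=[]
3: 0x77 (blk 14, set 2) → MISS  vc=[26]
4: 0x73 (blk 14, set 2) → L1-HIT  vc=[26]
5: 0xd4 (blk 26, set 2) → VC-HIT  vc=[14]
6: 0x9a (blk 19, set 3) → MISS  vc=[14, 31]
7: 0xd0 (blk 26, set 2) → L1-HIT  vc=[14, 31]
8: 0x75 (blk 14, set 2) → VC-HIT  vc=[26, 31]
9: 0x59 (blk 11, set 3) → MISS  vc=[26, 31, 19]
10: 0x98 (blk 19, set 3) → VC-HIT  vc=[26, 31, 11]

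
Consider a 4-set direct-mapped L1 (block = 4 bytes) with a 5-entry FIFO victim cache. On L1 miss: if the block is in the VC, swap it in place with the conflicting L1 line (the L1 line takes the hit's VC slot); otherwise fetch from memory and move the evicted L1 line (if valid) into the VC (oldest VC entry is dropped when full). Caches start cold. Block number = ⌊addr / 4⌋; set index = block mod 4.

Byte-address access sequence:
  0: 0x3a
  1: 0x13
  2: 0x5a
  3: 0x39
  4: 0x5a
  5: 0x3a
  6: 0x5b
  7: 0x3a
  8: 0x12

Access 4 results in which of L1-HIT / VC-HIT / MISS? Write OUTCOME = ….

OUTCOME = VC-HIT

0: 0x3a (blk 14, set 2) → MISS  vc=[]
1: 0x13 (blk 4, set 0) → MISS  vc=[]
2: 0x5a (blk 22, set 2) → MISS  vc=[14]
3: 0x39 (blk 14, set 2) → VC-HIT  vc=[22]
4: 0x5a (blk 22, set 2) → VC-HIT  vc=[14]
5: 0x3a (blk 14, set 2) → VC-HIT  vc=[22]
6: 0x5b (blk 22, set 2) → VC-HIT  vc=[14]
7: 0x3a (blk 14, set 2) → VC-HIT  vc=[22]
8: 0x12 (blk 4, set 0) → L1-HIT  vc=[22]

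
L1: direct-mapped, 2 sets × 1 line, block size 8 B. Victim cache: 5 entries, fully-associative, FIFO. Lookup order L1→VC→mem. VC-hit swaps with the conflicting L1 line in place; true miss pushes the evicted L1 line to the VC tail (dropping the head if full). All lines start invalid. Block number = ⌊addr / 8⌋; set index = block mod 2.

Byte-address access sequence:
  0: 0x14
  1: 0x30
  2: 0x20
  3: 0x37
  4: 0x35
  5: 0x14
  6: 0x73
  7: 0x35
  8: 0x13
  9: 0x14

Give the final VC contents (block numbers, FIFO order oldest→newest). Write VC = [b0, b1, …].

VC = [14, 4, 6]

  [0] addr=0x14 blk=2 s=0: MISS | VC []
  [1] addr=0x30 blk=6 s=0: MISS | VC [2]
  [2] addr=0x20 blk=4 s=0: MISS | VC [2, 6]
  [3] addr=0x37 blk=6 s=0: VC-HIT | VC [2, 4]
  [4] addr=0x35 blk=6 s=0: L1-HIT | VC [2, 4]
  [5] addr=0x14 blk=2 s=0: VC-HIT | VC [6, 4]
  [6] addr=0x73 blk=14 s=0: MISS | VC [6, 4, 2]
  [7] addr=0x35 blk=6 s=0: VC-HIT | VC [14, 4, 2]
  [8] addr=0x13 blk=2 s=0: VC-HIT | VC [14, 4, 6]
  [9] addr=0x14 blk=2 s=0: L1-HIT | VC [14, 4, 6]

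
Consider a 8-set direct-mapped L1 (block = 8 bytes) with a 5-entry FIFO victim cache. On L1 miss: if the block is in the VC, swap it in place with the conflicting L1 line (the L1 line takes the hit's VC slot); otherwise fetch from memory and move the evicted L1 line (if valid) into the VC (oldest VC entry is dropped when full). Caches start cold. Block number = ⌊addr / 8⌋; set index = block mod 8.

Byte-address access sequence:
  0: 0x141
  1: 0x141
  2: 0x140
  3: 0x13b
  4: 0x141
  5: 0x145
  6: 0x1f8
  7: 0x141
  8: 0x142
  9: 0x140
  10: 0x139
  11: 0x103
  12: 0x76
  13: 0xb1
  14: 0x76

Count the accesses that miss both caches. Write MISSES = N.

MISSES = 6

0: 0x141 (blk 40, set 0) → MISS  vc=[]
1: 0x141 (blk 40, set 0) → L1-HIT  vc=[]
2: 0x140 (blk 40, set 0) → L1-HIT  vc=[]
3: 0x13b (blk 39, set 7) → MISS  vc=[]
4: 0x141 (blk 40, set 0) → L1-HIT  vc=[]
5: 0x145 (blk 40, set 0) → L1-HIT  vc=[]
6: 0x1f8 (blk 63, set 7) → MISS  vc=[39]
7: 0x141 (blk 40, set 0) → L1-HIT  vc=[39]
8: 0x142 (blk 40, set 0) → L1-HIT  vc=[39]
9: 0x140 (blk 40, set 0) → L1-HIT  vc=[39]
10: 0x139 (blk 39, set 7) → VC-HIT  vc=[63]
11: 0x103 (blk 32, set 0) → MISS  vc=[63, 40]
12: 0x76 (blk 14, set 6) → MISS  vc=[63, 40]
13: 0xb1 (blk 22, set 6) → MISS  vc=[63, 40, 14]
14: 0x76 (blk 14, set 6) → VC-HIT  vc=[63, 40, 22]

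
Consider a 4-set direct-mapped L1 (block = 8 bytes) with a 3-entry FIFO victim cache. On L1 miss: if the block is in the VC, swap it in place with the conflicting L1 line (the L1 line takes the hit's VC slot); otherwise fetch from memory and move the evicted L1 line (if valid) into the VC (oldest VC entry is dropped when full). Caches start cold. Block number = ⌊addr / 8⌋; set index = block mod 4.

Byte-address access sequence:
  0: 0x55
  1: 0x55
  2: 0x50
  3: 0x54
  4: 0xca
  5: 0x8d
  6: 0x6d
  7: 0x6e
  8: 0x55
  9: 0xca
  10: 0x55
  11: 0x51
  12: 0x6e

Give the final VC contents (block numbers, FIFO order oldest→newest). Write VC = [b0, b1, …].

VC = [25, 17]

#0 0x55→b10/s2 MISS; vc=[]
#1 0x55→b10/s2 L1-HIT; vc=[]
#2 0x50→b10/s2 L1-HIT; vc=[]
#3 0x54→b10/s2 L1-HIT; vc=[]
#4 0xca→b25/s1 MISS; vc=[]
#5 0x8d→b17/s1 MISS; vc=[25]
#6 0x6d→b13/s1 MISS; vc=[25,17]
#7 0x6e→b13/s1 L1-HIT; vc=[25,17]
#8 0x55→b10/s2 L1-HIT; vc=[25,17]
#9 0xca→b25/s1 VC-HIT; vc=[13,17]
#10 0x55→b10/s2 L1-HIT; vc=[13,17]
#11 0x51→b10/s2 L1-HIT; vc=[13,17]
#12 0x6e→b13/s1 VC-HIT; vc=[25,17]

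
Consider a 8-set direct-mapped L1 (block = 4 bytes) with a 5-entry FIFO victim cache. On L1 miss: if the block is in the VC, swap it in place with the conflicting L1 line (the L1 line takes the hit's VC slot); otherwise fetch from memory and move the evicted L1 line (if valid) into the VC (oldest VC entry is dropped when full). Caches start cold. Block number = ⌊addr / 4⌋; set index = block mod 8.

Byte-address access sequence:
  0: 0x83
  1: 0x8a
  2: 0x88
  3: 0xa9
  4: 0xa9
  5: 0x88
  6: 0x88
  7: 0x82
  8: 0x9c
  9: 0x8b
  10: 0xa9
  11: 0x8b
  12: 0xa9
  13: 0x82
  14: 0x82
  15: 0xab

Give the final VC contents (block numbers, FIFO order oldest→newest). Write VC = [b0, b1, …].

  [0] addr=0x83 blk=32 s=0: MISS | VC []
  [1] addr=0x8a blk=34 s=2: MISS | VC []
  [2] addr=0x88 blk=34 s=2: L1-HIT | VC []
  [3] addr=0xa9 blk=42 s=2: MISS | VC [34]
  [4] addr=0xa9 blk=42 s=2: L1-HIT | VC [34]
  [5] addr=0x88 blk=34 s=2: VC-HIT | VC [42]
  [6] addr=0x88 blk=34 s=2: L1-HIT | VC [42]
  [7] addr=0x82 blk=32 s=0: L1-HIT | VC [42]
  [8] addr=0x9c blk=39 s=7: MISS | VC [42]
  [9] addr=0x8b blk=34 s=2: L1-HIT | VC [42]
  [10] addr=0xa9 blk=42 s=2: VC-HIT | VC [34]
  [11] addr=0x8b blk=34 s=2: VC-HIT | VC [42]
  [12] addr=0xa9 blk=42 s=2: VC-HIT | VC [34]
  [13] addr=0x82 blk=32 s=0: L1-HIT | VC [34]
  [14] addr=0x82 blk=32 s=0: L1-HIT | VC [34]
  [15] addr=0xab blk=42 s=2: L1-HIT | VC [34]

VC = [34]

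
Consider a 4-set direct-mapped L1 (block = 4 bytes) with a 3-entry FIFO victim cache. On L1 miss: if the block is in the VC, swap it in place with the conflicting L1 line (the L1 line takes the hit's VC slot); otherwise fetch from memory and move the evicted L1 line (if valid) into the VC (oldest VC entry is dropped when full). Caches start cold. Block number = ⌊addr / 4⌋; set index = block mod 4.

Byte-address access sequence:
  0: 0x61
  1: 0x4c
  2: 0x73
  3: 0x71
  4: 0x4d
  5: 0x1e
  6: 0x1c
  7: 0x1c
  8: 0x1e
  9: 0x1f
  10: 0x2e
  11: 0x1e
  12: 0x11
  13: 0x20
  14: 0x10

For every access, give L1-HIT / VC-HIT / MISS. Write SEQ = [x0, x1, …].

#0 0x61→b24/s0 MISS; vc=[]
#1 0x4c→b19/s3 MISS; vc=[]
#2 0x73→b28/s0 MISS; vc=[24]
#3 0x71→b28/s0 L1-HIT; vc=[24]
#4 0x4d→b19/s3 L1-HIT; vc=[24]
#5 0x1e→b7/s3 MISS; vc=[24,19]
#6 0x1c→b7/s3 L1-HIT; vc=[24,19]
#7 0x1c→b7/s3 L1-HIT; vc=[24,19]
#8 0x1e→b7/s3 L1-HIT; vc=[24,19]
#9 0x1f→b7/s3 L1-HIT; vc=[24,19]
#10 0x2e→b11/s3 MISS; vc=[24,19,7]
#11 0x1e→b7/s3 VC-HIT; vc=[24,19,11]
#12 0x11→b4/s0 MISS; vc=[19,11,28]
#13 0x20→b8/s0 MISS; vc=[11,28,4]
#14 0x10→b4/s0 VC-HIT; vc=[11,28,8]

SEQ = [MISS, MISS, MISS, L1-HIT, L1-HIT, MISS, L1-HIT, L1-HIT, L1-HIT, L1-HIT, MISS, VC-HIT, MISS, MISS, VC-HIT]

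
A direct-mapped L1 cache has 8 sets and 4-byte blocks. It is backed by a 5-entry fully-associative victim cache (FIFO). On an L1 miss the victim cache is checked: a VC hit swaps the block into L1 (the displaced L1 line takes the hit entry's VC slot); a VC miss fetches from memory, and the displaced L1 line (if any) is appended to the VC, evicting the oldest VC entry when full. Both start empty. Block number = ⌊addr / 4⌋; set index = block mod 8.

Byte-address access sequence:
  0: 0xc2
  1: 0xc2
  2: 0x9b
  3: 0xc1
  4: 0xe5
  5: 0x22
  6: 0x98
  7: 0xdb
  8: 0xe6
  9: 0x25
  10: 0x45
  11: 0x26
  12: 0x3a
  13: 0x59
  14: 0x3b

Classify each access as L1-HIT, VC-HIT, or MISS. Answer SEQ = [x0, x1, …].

  [0] addr=0xc2 blk=48 s=0: MISS | VC []
  [1] addr=0xc2 blk=48 s=0: L1-HIT | VC []
  [2] addr=0x9b blk=38 s=6: MISS | VC []
  [3] addr=0xc1 blk=48 s=0: L1-HIT | VC []
  [4] addr=0xe5 blk=57 s=1: MISS | VC []
  [5] addr=0x22 blk=8 s=0: MISS | VC [48]
  [6] addr=0x98 blk=38 s=6: L1-HIT | VC [48]
  [7] addr=0xdb blk=54 s=6: MISS | VC [48, 38]
  [8] addr=0xe6 blk=57 s=1: L1-HIT | VC [48, 38]
  [9] addr=0x25 blk=9 s=1: MISS | VC [48, 38, 57]
  [10] addr=0x45 blk=17 s=1: MISS | VC [48, 38, 57, 9]
  [11] addr=0x26 blk=9 s=1: VC-HIT | VC [48, 38, 57, 17]
  [12] addr=0x3a blk=14 s=6: MISS | VC [48, 38, 57, 17, 54]
  [13] addr=0x59 blk=22 s=6: MISS | VC [38, 57, 17, 54, 14]
  [14] addr=0x3b blk=14 s=6: VC-HIT | VC [38, 57, 17, 54, 22]

SEQ = [MISS, L1-HIT, MISS, L1-HIT, MISS, MISS, L1-HIT, MISS, L1-HIT, MISS, MISS, VC-HIT, MISS, MISS, VC-HIT]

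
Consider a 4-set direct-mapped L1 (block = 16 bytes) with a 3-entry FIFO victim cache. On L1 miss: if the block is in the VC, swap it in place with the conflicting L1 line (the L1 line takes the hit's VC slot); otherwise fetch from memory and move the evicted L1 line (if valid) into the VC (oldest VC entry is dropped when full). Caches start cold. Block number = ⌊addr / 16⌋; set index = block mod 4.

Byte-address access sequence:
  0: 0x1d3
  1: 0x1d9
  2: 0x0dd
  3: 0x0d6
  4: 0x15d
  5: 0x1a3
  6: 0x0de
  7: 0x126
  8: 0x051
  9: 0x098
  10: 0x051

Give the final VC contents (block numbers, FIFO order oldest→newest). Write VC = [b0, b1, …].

VC = [26, 13, 9]

#0 0x1d3→b29/s1 MISS; vc=[]
#1 0x1d9→b29/s1 L1-HIT; vc=[]
#2 0xdd→b13/s1 MISS; vc=[29]
#3 0xd6→b13/s1 L1-HIT; vc=[29]
#4 0x15d→b21/s1 MISS; vc=[29,13]
#5 0x1a3→b26/s2 MISS; vc=[29,13]
#6 0xde→b13/s1 VC-HIT; vc=[29,21]
#7 0x126→b18/s2 MISS; vc=[29,21,26]
#8 0x51→b5/s1 MISS; vc=[21,26,13]
#9 0x98→b9/s1 MISS; vc=[26,13,5]
#10 0x51→b5/s1 VC-HIT; vc=[26,13,9]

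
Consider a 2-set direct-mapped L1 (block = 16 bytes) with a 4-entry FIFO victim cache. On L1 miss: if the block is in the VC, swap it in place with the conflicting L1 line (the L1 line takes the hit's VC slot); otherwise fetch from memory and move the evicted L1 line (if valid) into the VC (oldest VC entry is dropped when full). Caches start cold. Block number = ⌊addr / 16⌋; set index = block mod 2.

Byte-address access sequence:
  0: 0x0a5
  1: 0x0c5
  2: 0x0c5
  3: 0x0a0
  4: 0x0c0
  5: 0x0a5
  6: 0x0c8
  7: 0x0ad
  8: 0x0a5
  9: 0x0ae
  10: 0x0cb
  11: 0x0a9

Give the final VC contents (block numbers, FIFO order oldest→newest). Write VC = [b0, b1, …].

#0 0xa5→b10/s0 MISS; vc=[]
#1 0xc5→b12/s0 MISS; vc=[10]
#2 0xc5→b12/s0 L1-HIT; vc=[10]
#3 0xa0→b10/s0 VC-HIT; vc=[12]
#4 0xc0→b12/s0 VC-HIT; vc=[10]
#5 0xa5→b10/s0 VC-HIT; vc=[12]
#6 0xc8→b12/s0 VC-HIT; vc=[10]
#7 0xad→b10/s0 VC-HIT; vc=[12]
#8 0xa5→b10/s0 L1-HIT; vc=[12]
#9 0xae→b10/s0 L1-HIT; vc=[12]
#10 0xcb→b12/s0 VC-HIT; vc=[10]
#11 0xa9→b10/s0 VC-HIT; vc=[12]

VC = [12]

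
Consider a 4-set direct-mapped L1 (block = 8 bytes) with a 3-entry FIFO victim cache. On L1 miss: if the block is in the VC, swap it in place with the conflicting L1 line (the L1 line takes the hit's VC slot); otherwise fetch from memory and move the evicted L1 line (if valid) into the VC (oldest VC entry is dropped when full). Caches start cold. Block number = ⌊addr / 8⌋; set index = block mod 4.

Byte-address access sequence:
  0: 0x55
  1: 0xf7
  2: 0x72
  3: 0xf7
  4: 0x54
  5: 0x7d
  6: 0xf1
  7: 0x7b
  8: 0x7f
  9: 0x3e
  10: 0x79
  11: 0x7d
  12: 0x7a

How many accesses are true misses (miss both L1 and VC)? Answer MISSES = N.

MISSES = 5

#0 0x55→b10/s2 MISS; vc=[]
#1 0xf7→b30/s2 MISS; vc=[10]
#2 0x72→b14/s2 MISS; vc=[10,30]
#3 0xf7→b30/s2 VC-HIT; vc=[10,14]
#4 0x54→b10/s2 VC-HIT; vc=[30,14]
#5 0x7d→b15/s3 MISS; vc=[30,14]
#6 0xf1→b30/s2 VC-HIT; vc=[10,14]
#7 0x7b→b15/s3 L1-HIT; vc=[10,14]
#8 0x7f→b15/s3 L1-HIT; vc=[10,14]
#9 0x3e→b7/s3 MISS; vc=[10,14,15]
#10 0x79→b15/s3 VC-HIT; vc=[10,14,7]
#11 0x7d→b15/s3 L1-HIT; vc=[10,14,7]
#12 0x7a→b15/s3 L1-HIT; vc=[10,14,7]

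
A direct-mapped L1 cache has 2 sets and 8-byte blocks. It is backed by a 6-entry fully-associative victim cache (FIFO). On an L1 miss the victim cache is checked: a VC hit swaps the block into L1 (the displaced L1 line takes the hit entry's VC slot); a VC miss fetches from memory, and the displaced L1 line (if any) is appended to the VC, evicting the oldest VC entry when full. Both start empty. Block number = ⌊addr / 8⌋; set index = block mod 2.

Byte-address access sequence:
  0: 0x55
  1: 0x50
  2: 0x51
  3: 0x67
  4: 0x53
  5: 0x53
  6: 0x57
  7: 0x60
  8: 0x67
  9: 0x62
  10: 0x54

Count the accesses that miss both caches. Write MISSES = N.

MISSES = 2

  [0] addr=0x55 blk=10 s=0: MISS | VC []
  [1] addr=0x50 blk=10 s=0: L1-HIT | VC []
  [2] addr=0x51 blk=10 s=0: L1-HIT | VC []
  [3] addr=0x67 blk=12 s=0: MISS | VC [10]
  [4] addr=0x53 blk=10 s=0: VC-HIT | VC [12]
  [5] addr=0x53 blk=10 s=0: L1-HIT | VC [12]
  [6] addr=0x57 blk=10 s=0: L1-HIT | VC [12]
  [7] addr=0x60 blk=12 s=0: VC-HIT | VC [10]
  [8] addr=0x67 blk=12 s=0: L1-HIT | VC [10]
  [9] addr=0x62 blk=12 s=0: L1-HIT | VC [10]
  [10] addr=0x54 blk=10 s=0: VC-HIT | VC [12]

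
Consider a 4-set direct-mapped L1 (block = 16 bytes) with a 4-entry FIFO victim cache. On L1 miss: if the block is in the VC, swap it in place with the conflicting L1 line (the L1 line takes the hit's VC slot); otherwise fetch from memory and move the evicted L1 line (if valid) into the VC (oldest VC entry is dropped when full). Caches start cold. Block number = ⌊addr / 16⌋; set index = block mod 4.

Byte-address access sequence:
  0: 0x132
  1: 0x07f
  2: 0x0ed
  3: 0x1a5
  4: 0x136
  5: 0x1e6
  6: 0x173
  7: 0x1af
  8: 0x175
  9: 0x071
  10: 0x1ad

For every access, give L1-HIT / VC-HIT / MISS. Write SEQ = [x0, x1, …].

#0 0x132→b19/s3 MISS; vc=[]
#1 0x7f→b7/s3 MISS; vc=[19]
#2 0xed→b14/s2 MISS; vc=[19]
#3 0x1a5→b26/s2 MISS; vc=[19,14]
#4 0x136→b19/s3 VC-HIT; vc=[7,14]
#5 0x1e6→b30/s2 MISS; vc=[7,14,26]
#6 0x173→b23/s3 MISS; vc=[7,14,26,19]
#7 0x1af→b26/s2 VC-HIT; vc=[7,14,30,19]
#8 0x175→b23/s3 L1-HIT; vc=[7,14,30,19]
#9 0x71→b7/s3 VC-HIT; vc=[23,14,30,19]
#10 0x1ad→b26/s2 L1-HIT; vc=[23,14,30,19]

SEQ = [MISS, MISS, MISS, MISS, VC-HIT, MISS, MISS, VC-HIT, L1-HIT, VC-HIT, L1-HIT]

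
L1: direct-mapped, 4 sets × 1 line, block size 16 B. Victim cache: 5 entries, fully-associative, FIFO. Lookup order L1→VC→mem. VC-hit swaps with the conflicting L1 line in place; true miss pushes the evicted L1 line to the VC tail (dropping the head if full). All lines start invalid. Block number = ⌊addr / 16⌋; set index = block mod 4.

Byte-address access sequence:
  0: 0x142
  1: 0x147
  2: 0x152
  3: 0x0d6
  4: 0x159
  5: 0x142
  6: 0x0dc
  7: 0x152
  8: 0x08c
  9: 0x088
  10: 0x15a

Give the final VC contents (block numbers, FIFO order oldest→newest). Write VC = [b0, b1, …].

VC = [13, 20]

#0 0x142→b20/s0 MISS; vc=[]
#1 0x147→b20/s0 L1-HIT; vc=[]
#2 0x152→b21/s1 MISS; vc=[]
#3 0xd6→b13/s1 MISS; vc=[21]
#4 0x159→b21/s1 VC-HIT; vc=[13]
#5 0x142→b20/s0 L1-HIT; vc=[13]
#6 0xdc→b13/s1 VC-HIT; vc=[21]
#7 0x152→b21/s1 VC-HIT; vc=[13]
#8 0x8c→b8/s0 MISS; vc=[13,20]
#9 0x88→b8/s0 L1-HIT; vc=[13,20]
#10 0x15a→b21/s1 L1-HIT; vc=[13,20]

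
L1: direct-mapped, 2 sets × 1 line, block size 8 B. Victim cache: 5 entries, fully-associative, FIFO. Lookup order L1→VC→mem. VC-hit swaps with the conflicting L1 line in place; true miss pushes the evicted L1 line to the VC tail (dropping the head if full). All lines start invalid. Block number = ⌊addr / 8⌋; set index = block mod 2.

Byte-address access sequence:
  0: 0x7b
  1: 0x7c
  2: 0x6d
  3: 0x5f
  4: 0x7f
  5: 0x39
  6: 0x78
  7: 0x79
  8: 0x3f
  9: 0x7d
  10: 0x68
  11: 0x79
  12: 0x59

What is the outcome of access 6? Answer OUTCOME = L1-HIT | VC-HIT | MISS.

OUTCOME = VC-HIT

0: 0x7b (blk 15, set 1) → MISS  vc=[]
1: 0x7c (blk 15, set 1) → L1-HIT  vc=[]
2: 0x6d (blk 13, set 1) → MISS  vc=[15]
3: 0x5f (blk 11, set 1) → MISS  vc=[15, 13]
4: 0x7f (blk 15, set 1) → VC-HIT  vc=[11, 13]
5: 0x39 (blk 7, set 1) → MISS  vc=[11, 13, 15]
6: 0x78 (blk 15, set 1) → VC-HIT  vc=[11, 13, 7]
7: 0x79 (blk 15, set 1) → L1-HIT  vc=[11, 13, 7]
8: 0x3f (blk 7, set 1) → VC-HIT  vc=[11, 13, 15]
9: 0x7d (blk 15, set 1) → VC-HIT  vc=[11, 13, 7]
10: 0x68 (blk 13, set 1) → VC-HIT  vc=[11, 15, 7]
11: 0x79 (blk 15, set 1) → VC-HIT  vc=[11, 13, 7]
12: 0x59 (blk 11, set 1) → VC-HIT  vc=[15, 13, 7]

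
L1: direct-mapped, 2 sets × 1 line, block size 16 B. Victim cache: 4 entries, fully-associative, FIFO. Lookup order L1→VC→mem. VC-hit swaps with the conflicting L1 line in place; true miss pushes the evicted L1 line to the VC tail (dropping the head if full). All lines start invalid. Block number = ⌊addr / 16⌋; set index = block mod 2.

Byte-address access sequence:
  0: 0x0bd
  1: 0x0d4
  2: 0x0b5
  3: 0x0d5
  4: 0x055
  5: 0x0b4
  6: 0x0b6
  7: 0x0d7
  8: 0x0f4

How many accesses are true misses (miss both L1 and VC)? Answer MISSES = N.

MISSES = 4

0: 0xbd (blk 11, set 1) → MISS  vc=[]
1: 0xd4 (blk 13, set 1) → MISS  vc=[11]
2: 0xb5 (blk 11, set 1) → VC-HIT  vc=[13]
3: 0xd5 (blk 13, set 1) → VC-HIT  vc=[11]
4: 0x55 (blk 5, set 1) → MISS  vc=[11, 13]
5: 0xb4 (blk 11, set 1) → VC-HIT  vc=[5, 13]
6: 0xb6 (blk 11, set 1) → L1-HIT  vc=[5, 13]
7: 0xd7 (blk 13, set 1) → VC-HIT  vc=[5, 11]
8: 0xf4 (blk 15, set 1) → MISS  vc=[5, 11, 13]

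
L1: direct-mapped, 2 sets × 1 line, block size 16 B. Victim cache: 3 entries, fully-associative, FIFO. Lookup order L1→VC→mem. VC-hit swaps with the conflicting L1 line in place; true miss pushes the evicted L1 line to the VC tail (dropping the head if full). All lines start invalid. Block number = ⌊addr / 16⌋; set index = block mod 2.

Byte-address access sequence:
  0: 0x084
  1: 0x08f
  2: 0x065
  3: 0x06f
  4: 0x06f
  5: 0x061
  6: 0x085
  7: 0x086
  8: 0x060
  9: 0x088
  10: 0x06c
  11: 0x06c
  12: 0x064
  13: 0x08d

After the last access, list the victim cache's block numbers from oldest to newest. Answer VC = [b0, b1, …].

VC = [6]

0: 0x84 (blk 8, set 0) → MISS  vc=[]
1: 0x8f (blk 8, set 0) → L1-HIT  vc=[]
2: 0x65 (blk 6, set 0) → MISS  vc=[8]
3: 0x6f (blk 6, set 0) → L1-HIT  vc=[8]
4: 0x6f (blk 6, set 0) → L1-HIT  vc=[8]
5: 0x61 (blk 6, set 0) → L1-HIT  vc=[8]
6: 0x85 (blk 8, set 0) → VC-HIT  vc=[6]
7: 0x86 (blk 8, set 0) → L1-HIT  vc=[6]
8: 0x60 (blk 6, set 0) → VC-HIT  vc=[8]
9: 0x88 (blk 8, set 0) → VC-HIT  vc=[6]
10: 0x6c (blk 6, set 0) → VC-HIT  vc=[8]
11: 0x6c (blk 6, set 0) → L1-HIT  vc=[8]
12: 0x64 (blk 6, set 0) → L1-HIT  vc=[8]
13: 0x8d (blk 8, set 0) → VC-HIT  vc=[6]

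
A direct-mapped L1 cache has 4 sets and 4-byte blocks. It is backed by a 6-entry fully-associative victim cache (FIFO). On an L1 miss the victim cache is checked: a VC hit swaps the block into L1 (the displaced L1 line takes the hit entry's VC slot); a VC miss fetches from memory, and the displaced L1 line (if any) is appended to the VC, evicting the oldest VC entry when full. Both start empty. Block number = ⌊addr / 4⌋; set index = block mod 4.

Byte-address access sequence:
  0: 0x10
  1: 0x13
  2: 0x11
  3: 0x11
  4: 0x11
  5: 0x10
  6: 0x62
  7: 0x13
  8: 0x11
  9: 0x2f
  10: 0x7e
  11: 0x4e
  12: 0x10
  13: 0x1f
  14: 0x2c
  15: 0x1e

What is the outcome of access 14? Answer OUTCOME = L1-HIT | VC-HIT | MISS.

OUTCOME = VC-HIT

  [0] addr=0x10 blk=4 s=0: MISS | VC []
  [1] addr=0x13 blk=4 s=0: L1-HIT | VC []
  [2] addr=0x11 blk=4 s=0: L1-HIT | VC []
  [3] addr=0x11 blk=4 s=0: L1-HIT | VC []
  [4] addr=0x11 blk=4 s=0: L1-HIT | VC []
  [5] addr=0x10 blk=4 s=0: L1-HIT | VC []
  [6] addr=0x62 blk=24 s=0: MISS | VC [4]
  [7] addr=0x13 blk=4 s=0: VC-HIT | VC [24]
  [8] addr=0x11 blk=4 s=0: L1-HIT | VC [24]
  [9] addr=0x2f blk=11 s=3: MISS | VC [24]
  [10] addr=0x7e blk=31 s=3: MISS | VC [24, 11]
  [11] addr=0x4e blk=19 s=3: MISS | VC [24, 11, 31]
  [12] addr=0x10 blk=4 s=0: L1-HIT | VC [24, 11, 31]
  [13] addr=0x1f blk=7 s=3: MISS | VC [24, 11, 31, 19]
  [14] addr=0x2c blk=11 s=3: VC-HIT | VC [24, 7, 31, 19]
  [15] addr=0x1e blk=7 s=3: VC-HIT | VC [24, 11, 31, 19]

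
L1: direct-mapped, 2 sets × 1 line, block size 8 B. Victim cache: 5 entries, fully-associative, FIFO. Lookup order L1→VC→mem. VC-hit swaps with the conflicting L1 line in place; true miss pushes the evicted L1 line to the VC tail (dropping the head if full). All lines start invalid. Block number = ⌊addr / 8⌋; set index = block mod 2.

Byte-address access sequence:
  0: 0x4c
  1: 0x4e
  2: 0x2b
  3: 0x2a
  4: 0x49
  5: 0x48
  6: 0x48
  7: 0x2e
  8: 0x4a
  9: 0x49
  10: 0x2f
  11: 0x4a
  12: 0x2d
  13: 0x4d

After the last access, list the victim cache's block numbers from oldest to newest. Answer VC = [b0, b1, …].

VC = [5]

0: 0x4c (blk 9, set 1) → MISS  vc=[]
1: 0x4e (blk 9, set 1) → L1-HIT  vc=[]
2: 0x2b (blk 5, set 1) → MISS  vc=[9]
3: 0x2a (blk 5, set 1) → L1-HIT  vc=[9]
4: 0x49 (blk 9, set 1) → VC-HIT  vc=[5]
5: 0x48 (blk 9, set 1) → L1-HIT  vc=[5]
6: 0x48 (blk 9, set 1) → L1-HIT  vc=[5]
7: 0x2e (blk 5, set 1) → VC-HIT  vc=[9]
8: 0x4a (blk 9, set 1) → VC-HIT  vc=[5]
9: 0x49 (blk 9, set 1) → L1-HIT  vc=[5]
10: 0x2f (blk 5, set 1) → VC-HIT  vc=[9]
11: 0x4a (blk 9, set 1) → VC-HIT  vc=[5]
12: 0x2d (blk 5, set 1) → VC-HIT  vc=[9]
13: 0x4d (blk 9, set 1) → VC-HIT  vc=[5]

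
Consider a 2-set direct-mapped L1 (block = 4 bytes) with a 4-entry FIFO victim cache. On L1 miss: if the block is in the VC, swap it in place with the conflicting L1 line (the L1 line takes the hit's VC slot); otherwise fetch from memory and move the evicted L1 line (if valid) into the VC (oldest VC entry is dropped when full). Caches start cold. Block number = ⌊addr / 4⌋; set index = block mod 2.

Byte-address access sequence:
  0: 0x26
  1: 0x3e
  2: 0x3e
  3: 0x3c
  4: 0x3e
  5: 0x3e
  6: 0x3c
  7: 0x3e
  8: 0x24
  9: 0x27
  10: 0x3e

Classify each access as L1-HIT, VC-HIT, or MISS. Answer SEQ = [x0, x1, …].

SEQ = [MISS, MISS, L1-HIT, L1-HIT, L1-HIT, L1-HIT, L1-HIT, L1-HIT, VC-HIT, L1-HIT, VC-HIT]

#0 0x26→b9/s1 MISS; vc=[]
#1 0x3e→b15/s1 MISS; vc=[9]
#2 0x3e→b15/s1 L1-HIT; vc=[9]
#3 0x3c→b15/s1 L1-HIT; vc=[9]
#4 0x3e→b15/s1 L1-HIT; vc=[9]
#5 0x3e→b15/s1 L1-HIT; vc=[9]
#6 0x3c→b15/s1 L1-HIT; vc=[9]
#7 0x3e→b15/s1 L1-HIT; vc=[9]
#8 0x24→b9/s1 VC-HIT; vc=[15]
#9 0x27→b9/s1 L1-HIT; vc=[15]
#10 0x3e→b15/s1 VC-HIT; vc=[9]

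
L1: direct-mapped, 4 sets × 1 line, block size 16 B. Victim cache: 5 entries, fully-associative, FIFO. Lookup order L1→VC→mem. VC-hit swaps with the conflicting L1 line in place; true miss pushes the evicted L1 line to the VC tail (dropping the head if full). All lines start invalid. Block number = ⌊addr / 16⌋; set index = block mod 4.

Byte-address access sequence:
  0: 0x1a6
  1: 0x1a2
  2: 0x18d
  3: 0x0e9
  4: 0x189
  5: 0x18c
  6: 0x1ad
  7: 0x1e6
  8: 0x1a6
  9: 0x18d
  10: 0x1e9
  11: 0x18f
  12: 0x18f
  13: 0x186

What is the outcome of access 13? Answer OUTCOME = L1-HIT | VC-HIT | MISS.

OUTCOME = L1-HIT

#0 0x1a6→b26/s2 MISS; vc=[]
#1 0x1a2→b26/s2 L1-HIT; vc=[]
#2 0x18d→b24/s0 MISS; vc=[]
#3 0xe9→b14/s2 MISS; vc=[26]
#4 0x189→b24/s0 L1-HIT; vc=[26]
#5 0x18c→b24/s0 L1-HIT; vc=[26]
#6 0x1ad→b26/s2 VC-HIT; vc=[14]
#7 0x1e6→b30/s2 MISS; vc=[14,26]
#8 0x1a6→b26/s2 VC-HIT; vc=[14,30]
#9 0x18d→b24/s0 L1-HIT; vc=[14,30]
#10 0x1e9→b30/s2 VC-HIT; vc=[14,26]
#11 0x18f→b24/s0 L1-HIT; vc=[14,26]
#12 0x18f→b24/s0 L1-HIT; vc=[14,26]
#13 0x186→b24/s0 L1-HIT; vc=[14,26]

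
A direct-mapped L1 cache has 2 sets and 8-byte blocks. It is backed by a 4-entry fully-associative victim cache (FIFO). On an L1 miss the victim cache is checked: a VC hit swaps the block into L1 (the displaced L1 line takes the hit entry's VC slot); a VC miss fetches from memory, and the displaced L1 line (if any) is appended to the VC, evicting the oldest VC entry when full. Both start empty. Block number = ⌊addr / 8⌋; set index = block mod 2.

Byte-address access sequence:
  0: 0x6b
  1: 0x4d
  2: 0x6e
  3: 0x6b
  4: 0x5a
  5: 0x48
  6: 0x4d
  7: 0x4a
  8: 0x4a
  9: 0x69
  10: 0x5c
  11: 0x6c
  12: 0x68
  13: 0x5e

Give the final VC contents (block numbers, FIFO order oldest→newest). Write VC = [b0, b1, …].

  [0] addr=0x6b blk=13 s=1: MISS | VC []
  [1] addr=0x4d blk=9 s=1: MISS | VC [13]
  [2] addr=0x6e blk=13 s=1: VC-HIT | VC [9]
  [3] addr=0x6b blk=13 s=1: L1-HIT | VC [9]
  [4] addr=0x5a blk=11 s=1: MISS | VC [9, 13]
  [5] addr=0x48 blk=9 s=1: VC-HIT | VC [11, 13]
  [6] addr=0x4d blk=9 s=1: L1-HIT | VC [11, 13]
  [7] addr=0x4a blk=9 s=1: L1-HIT | VC [11, 13]
  [8] addr=0x4a blk=9 s=1: L1-HIT | VC [11, 13]
  [9] addr=0x69 blk=13 s=1: VC-HIT | VC [11, 9]
  [10] addr=0x5c blk=11 s=1: VC-HIT | VC [13, 9]
  [11] addr=0x6c blk=13 s=1: VC-HIT | VC [11, 9]
  [12] addr=0x68 blk=13 s=1: L1-HIT | VC [11, 9]
  [13] addr=0x5e blk=11 s=1: VC-HIT | VC [13, 9]

VC = [13, 9]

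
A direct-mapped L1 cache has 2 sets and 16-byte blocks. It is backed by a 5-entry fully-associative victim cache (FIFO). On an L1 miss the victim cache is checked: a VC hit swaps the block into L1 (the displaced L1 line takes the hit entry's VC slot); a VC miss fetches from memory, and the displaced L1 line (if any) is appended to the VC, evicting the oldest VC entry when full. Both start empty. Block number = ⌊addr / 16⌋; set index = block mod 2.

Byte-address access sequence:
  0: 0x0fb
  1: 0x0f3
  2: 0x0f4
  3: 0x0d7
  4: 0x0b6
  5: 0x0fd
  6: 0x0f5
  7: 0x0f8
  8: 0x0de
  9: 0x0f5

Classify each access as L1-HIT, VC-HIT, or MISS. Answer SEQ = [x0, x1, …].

0: 0xfb (blk 15, set 1) → MISS  vc=[]
1: 0xf3 (blk 15, set 1) → L1-HIT  vc=[]
2: 0xf4 (blk 15, set 1) → L1-HIT  vc=[]
3: 0xd7 (blk 13, set 1) → MISS  vc=[15]
4: 0xb6 (blk 11, set 1) → MISS  vc=[15, 13]
5: 0xfd (blk 15, set 1) → VC-HIT  vc=[11, 13]
6: 0xf5 (blk 15, set 1) → L1-HIT  vc=[11, 13]
7: 0xf8 (blk 15, set 1) → L1-HIT  vc=[11, 13]
8: 0xde (blk 13, set 1) → VC-HIT  vc=[11, 15]
9: 0xf5 (blk 15, set 1) → VC-HIT  vc=[11, 13]

SEQ = [MISS, L1-HIT, L1-HIT, MISS, MISS, VC-HIT, L1-HIT, L1-HIT, VC-HIT, VC-HIT]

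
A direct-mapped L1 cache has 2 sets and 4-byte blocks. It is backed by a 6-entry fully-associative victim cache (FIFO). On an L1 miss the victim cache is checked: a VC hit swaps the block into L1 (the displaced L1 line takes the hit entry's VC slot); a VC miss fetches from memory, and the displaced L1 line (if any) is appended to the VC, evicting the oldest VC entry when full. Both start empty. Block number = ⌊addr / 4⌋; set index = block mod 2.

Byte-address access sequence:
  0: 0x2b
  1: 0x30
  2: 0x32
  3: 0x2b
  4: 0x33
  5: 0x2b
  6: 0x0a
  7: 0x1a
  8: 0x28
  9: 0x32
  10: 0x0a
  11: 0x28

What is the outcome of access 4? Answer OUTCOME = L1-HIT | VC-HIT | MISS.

0: 0x2b (blk 10, set 0) → MISS  vc=[]
1: 0x30 (blk 12, set 0) → MISS  vc=[10]
2: 0x32 (blk 12, set 0) → L1-HIT  vc=[10]
3: 0x2b (blk 10, set 0) → VC-HIT  vc=[12]
4: 0x33 (blk 12, set 0) → VC-HIT  vc=[10]
5: 0x2b (blk 10, set 0) → VC-HIT  vc=[12]
6: 0xa (blk 2, set 0) → MISS  vc=[12, 10]
7: 0x1a (blk 6, set 0) → MISS  vc=[12, 10, 2]
8: 0x28 (blk 10, set 0) → VC-HIT  vc=[12, 6, 2]
9: 0x32 (blk 12, set 0) → VC-HIT  vc=[10, 6, 2]
10: 0xa (blk 2, set 0) → VC-HIT  vc=[10, 6, 12]
11: 0x28 (blk 10, set 0) → VC-HIT  vc=[2, 6, 12]

OUTCOME = VC-HIT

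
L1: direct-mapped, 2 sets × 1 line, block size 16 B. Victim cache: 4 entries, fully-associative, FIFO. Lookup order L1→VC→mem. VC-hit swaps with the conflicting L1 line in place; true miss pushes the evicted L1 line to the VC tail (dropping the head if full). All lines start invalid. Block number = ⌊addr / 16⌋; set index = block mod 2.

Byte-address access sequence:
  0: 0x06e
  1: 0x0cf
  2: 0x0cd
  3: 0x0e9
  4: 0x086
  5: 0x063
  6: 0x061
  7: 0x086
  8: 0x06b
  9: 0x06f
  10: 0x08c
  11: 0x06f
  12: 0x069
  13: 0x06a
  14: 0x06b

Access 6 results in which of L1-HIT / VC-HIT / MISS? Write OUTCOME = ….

OUTCOME = L1-HIT

0: 0x6e (blk 6, set 0) → MISS  vc=[]
1: 0xcf (blk 12, set 0) → MISS  vc=[6]
2: 0xcd (blk 12, set 0) → L1-HIT  vc=[6]
3: 0xe9 (blk 14, set 0) → MISS  vc=[6, 12]
4: 0x86 (blk 8, set 0) → MISS  vc=[6, 12, 14]
5: 0x63 (blk 6, set 0) → VC-HIT  vc=[8, 12, 14]
6: 0x61 (blk 6, set 0) → L1-HIT  vc=[8, 12, 14]
7: 0x86 (blk 8, set 0) → VC-HIT  vc=[6, 12, 14]
8: 0x6b (blk 6, set 0) → VC-HIT  vc=[8, 12, 14]
9: 0x6f (blk 6, set 0) → L1-HIT  vc=[8, 12, 14]
10: 0x8c (blk 8, set 0) → VC-HIT  vc=[6, 12, 14]
11: 0x6f (blk 6, set 0) → VC-HIT  vc=[8, 12, 14]
12: 0x69 (blk 6, set 0) → L1-HIT  vc=[8, 12, 14]
13: 0x6a (blk 6, set 0) → L1-HIT  vc=[8, 12, 14]
14: 0x6b (blk 6, set 0) → L1-HIT  vc=[8, 12, 14]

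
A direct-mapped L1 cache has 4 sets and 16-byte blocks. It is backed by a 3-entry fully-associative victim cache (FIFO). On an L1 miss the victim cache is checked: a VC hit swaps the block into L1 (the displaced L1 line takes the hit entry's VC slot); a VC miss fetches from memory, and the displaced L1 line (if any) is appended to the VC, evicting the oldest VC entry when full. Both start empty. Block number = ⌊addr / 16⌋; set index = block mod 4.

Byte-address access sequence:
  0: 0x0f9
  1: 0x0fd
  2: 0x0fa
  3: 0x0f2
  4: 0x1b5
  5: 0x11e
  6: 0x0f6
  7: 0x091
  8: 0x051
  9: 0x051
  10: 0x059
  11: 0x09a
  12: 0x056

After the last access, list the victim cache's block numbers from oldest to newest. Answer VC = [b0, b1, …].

#0 0xf9→b15/s3 MISS; vc=[]
#1 0xfd→b15/s3 L1-HIT; vc=[]
#2 0xfa→b15/s3 L1-HIT; vc=[]
#3 0xf2→b15/s3 L1-HIT; vc=[]
#4 0x1b5→b27/s3 MISS; vc=[15]
#5 0x11e→b17/s1 MISS; vc=[15]
#6 0xf6→b15/s3 VC-HIT; vc=[27]
#7 0x91→b9/s1 MISS; vc=[27,17]
#8 0x51→b5/s1 MISS; vc=[27,17,9]
#9 0x51→b5/s1 L1-HIT; vc=[27,17,9]
#10 0x59→b5/s1 L1-HIT; vc=[27,17,9]
#11 0x9a→b9/s1 VC-HIT; vc=[27,17,5]
#12 0x56→b5/s1 VC-HIT; vc=[27,17,9]

VC = [27, 17, 9]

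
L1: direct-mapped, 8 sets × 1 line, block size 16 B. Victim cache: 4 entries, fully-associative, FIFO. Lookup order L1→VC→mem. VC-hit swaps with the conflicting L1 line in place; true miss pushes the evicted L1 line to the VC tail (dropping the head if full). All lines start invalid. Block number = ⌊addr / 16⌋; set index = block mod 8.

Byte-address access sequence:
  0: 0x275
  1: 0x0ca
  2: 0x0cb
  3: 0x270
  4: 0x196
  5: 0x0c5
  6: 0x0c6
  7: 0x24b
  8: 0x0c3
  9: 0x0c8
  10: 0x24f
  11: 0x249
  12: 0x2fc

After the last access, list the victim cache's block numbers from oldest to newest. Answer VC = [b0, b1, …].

  [0] addr=0x275 blk=39 s=7: MISS | VC []
  [1] addr=0xca blk=12 s=4: MISS | VC []
  [2] addr=0xcb blk=12 s=4: L1-HIT | VC []
  [3] addr=0x270 blk=39 s=7: L1-HIT | VC []
  [4] addr=0x196 blk=25 s=1: MISS | VC []
  [5] addr=0xc5 blk=12 s=4: L1-HIT | VC []
  [6] addr=0xc6 blk=12 s=4: L1-HIT | VC []
  [7] addr=0x24b blk=36 s=4: MISS | VC [12]
  [8] addr=0xc3 blk=12 s=4: VC-HIT | VC [36]
  [9] addr=0xc8 blk=12 s=4: L1-HIT | VC [36]
  [10] addr=0x24f blk=36 s=4: VC-HIT | VC [12]
  [11] addr=0x249 blk=36 s=4: L1-HIT | VC [12]
  [12] addr=0x2fc blk=47 s=7: MISS | VC [12, 39]

VC = [12, 39]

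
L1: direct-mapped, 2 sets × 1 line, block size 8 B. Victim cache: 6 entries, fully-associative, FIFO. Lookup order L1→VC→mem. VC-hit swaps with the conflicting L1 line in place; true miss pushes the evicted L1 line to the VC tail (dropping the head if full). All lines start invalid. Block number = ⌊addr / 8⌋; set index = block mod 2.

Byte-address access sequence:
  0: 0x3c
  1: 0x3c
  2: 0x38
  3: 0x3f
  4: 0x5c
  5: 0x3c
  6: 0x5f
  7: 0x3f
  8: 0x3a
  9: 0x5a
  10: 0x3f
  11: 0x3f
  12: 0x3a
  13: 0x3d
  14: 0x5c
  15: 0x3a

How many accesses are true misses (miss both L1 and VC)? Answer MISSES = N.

#0 0x3c→b7/s1 MISS; vc=[]
#1 0x3c→b7/s1 L1-HIT; vc=[]
#2 0x38→b7/s1 L1-HIT; vc=[]
#3 0x3f→b7/s1 L1-HIT; vc=[]
#4 0x5c→b11/s1 MISS; vc=[7]
#5 0x3c→b7/s1 VC-HIT; vc=[11]
#6 0x5f→b11/s1 VC-HIT; vc=[7]
#7 0x3f→b7/s1 VC-HIT; vc=[11]
#8 0x3a→b7/s1 L1-HIT; vc=[11]
#9 0x5a→b11/s1 VC-HIT; vc=[7]
#10 0x3f→b7/s1 VC-HIT; vc=[11]
#11 0x3f→b7/s1 L1-HIT; vc=[11]
#12 0x3a→b7/s1 L1-HIT; vc=[11]
#13 0x3d→b7/s1 L1-HIT; vc=[11]
#14 0x5c→b11/s1 VC-HIT; vc=[7]
#15 0x3a→b7/s1 VC-HIT; vc=[11]

MISSES = 2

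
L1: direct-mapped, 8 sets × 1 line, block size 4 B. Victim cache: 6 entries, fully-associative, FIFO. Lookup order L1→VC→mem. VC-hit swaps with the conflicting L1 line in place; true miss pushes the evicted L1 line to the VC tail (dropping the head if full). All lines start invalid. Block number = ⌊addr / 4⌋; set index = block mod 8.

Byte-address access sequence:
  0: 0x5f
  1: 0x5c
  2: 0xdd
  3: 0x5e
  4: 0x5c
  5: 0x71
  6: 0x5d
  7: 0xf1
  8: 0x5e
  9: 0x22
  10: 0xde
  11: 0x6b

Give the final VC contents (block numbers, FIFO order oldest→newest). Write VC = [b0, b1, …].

#0 0x5f→b23/s7 MISS; vc=[]
#1 0x5c→b23/s7 L1-HIT; vc=[]
#2 0xdd→b55/s7 MISS; vc=[23]
#3 0x5e→b23/s7 VC-HIT; vc=[55]
#4 0x5c→b23/s7 L1-HIT; vc=[55]
#5 0x71→b28/s4 MISS; vc=[55]
#6 0x5d→b23/s7 L1-HIT; vc=[55]
#7 0xf1→b60/s4 MISS; vc=[55,28]
#8 0x5e→b23/s7 L1-HIT; vc=[55,28]
#9 0x22→b8/s0 MISS; vc=[55,28]
#10 0xde→b55/s7 VC-HIT; vc=[23,28]
#11 0x6b→b26/s2 MISS; vc=[23,28]

VC = [23, 28]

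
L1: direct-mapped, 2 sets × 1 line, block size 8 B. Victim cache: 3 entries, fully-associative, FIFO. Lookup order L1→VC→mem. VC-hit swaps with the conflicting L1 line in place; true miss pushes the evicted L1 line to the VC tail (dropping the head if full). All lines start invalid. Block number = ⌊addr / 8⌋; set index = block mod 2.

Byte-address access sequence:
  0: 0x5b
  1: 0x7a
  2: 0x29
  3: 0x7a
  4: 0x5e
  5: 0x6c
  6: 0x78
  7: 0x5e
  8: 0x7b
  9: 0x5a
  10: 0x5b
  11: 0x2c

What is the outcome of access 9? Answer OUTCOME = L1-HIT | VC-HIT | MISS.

OUTCOME = VC-HIT

#0 0x5b→b11/s1 MISS; vc=[]
#1 0x7a→b15/s1 MISS; vc=[11]
#2 0x29→b5/s1 MISS; vc=[11,15]
#3 0x7a→b15/s1 VC-HIT; vc=[11,5]
#4 0x5e→b11/s1 VC-HIT; vc=[15,5]
#5 0x6c→b13/s1 MISS; vc=[15,5,11]
#6 0x78→b15/s1 VC-HIT; vc=[13,5,11]
#7 0x5e→b11/s1 VC-HIT; vc=[13,5,15]
#8 0x7b→b15/s1 VC-HIT; vc=[13,5,11]
#9 0x5a→b11/s1 VC-HIT; vc=[13,5,15]
#10 0x5b→b11/s1 L1-HIT; vc=[13,5,15]
#11 0x2c→b5/s1 VC-HIT; vc=[13,11,15]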